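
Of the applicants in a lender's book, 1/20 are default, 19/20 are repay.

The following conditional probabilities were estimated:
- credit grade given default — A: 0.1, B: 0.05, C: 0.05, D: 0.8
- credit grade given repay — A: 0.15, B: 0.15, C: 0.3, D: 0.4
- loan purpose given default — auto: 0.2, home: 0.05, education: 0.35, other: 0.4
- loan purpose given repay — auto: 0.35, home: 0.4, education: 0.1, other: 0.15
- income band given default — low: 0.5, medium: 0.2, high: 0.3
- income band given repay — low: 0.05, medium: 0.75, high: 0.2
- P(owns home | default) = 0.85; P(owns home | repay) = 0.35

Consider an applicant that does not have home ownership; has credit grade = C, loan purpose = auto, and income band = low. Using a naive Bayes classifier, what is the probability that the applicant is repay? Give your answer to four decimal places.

default: 0.05 × 0.05 × 0.2 × 0.5 × (1−0.85) = 0.0000375
repay: 0.95 × 0.3 × 0.35 × 0.05 × (1−0.35) = 0.003241875
P(repay | x) = 0.003241875 / 0.003279375 ≈ 0.9886

0.9886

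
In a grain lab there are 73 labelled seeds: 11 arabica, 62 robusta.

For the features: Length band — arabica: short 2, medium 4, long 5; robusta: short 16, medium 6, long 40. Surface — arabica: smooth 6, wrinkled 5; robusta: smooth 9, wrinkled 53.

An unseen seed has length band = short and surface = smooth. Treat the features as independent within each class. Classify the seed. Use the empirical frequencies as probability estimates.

arabica: (11/73) × (2/11) × (6/11) ≈ 0.014944
robusta: (62/73) × (16/62) × (9/62) ≈ 0.0318162
Highest score → robusta.

robusta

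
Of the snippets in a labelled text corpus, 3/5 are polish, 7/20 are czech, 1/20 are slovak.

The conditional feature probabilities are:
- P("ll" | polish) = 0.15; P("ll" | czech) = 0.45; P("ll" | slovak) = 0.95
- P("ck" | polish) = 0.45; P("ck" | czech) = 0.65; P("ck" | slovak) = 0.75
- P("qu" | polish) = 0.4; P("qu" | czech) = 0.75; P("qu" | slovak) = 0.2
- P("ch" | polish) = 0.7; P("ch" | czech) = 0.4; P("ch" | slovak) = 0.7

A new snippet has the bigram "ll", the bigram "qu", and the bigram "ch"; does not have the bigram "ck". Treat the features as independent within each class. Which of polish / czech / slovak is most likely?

polish: 0.6 × 0.15 × (1−0.45) × 0.4 × 0.7 = 0.01386
czech: 0.35 × 0.45 × (1−0.65) × 0.75 × 0.4 = 0.0165375
slovak: 0.05 × 0.95 × (1−0.75) × 0.2 × 0.7 = 0.0016625
Highest score → czech.

czech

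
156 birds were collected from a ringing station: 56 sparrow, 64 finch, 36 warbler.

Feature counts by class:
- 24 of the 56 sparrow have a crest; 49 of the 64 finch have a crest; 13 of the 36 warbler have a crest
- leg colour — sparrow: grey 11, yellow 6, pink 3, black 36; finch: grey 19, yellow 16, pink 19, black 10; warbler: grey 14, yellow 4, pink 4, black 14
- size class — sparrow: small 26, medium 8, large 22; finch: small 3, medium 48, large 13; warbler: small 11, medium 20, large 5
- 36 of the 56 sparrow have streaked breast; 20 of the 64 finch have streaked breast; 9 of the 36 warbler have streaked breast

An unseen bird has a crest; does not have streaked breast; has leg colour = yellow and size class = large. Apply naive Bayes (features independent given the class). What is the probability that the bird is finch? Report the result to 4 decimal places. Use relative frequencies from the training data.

sparrow: (56/156) × (24/56) × (6/56) × (22/56) × (20/56) ≈ 0.00231274
finch: (64/156) × (49/64) × (16/64) × (13/64) × (44/64) ≈ 0.010966
warbler: (36/156) × (13/36) × (4/36) × (5/36) × (27/36) ≈ 0.000964506
P(finch | x) = 0.010966 / 0.014243246 ≈ 0.7699

0.7699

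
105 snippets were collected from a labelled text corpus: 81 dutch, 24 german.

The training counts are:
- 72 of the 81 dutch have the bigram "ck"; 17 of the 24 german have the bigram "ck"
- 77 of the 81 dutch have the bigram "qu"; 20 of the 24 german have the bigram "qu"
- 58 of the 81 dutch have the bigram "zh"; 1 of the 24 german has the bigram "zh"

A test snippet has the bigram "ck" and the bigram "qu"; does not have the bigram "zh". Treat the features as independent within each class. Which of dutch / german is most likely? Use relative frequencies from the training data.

dutch

dutch: (81/105) × (72/81) × (77/81) × (23/81) ≈ 0.185094
german: (24/105) × (17/24) × (20/24) × (23/24) ≈ 0.129299
Highest score → dutch.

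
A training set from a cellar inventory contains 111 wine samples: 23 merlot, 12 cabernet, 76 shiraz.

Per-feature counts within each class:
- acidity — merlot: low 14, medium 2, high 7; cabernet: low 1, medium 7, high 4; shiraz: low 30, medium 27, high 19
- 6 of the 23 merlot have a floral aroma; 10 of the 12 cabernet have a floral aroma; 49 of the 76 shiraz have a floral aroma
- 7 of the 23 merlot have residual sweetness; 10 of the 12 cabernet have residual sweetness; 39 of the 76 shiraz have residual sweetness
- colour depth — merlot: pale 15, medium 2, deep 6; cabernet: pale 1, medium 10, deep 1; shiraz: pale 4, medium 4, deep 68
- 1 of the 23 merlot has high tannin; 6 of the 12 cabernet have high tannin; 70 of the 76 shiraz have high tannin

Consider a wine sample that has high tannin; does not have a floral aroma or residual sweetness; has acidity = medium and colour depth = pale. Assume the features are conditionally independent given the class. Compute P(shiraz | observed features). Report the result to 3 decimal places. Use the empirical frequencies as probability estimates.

merlot: (23/111) × (2/23) × (17/23) × (16/23) × (15/23) × (1/23) ≈ 0.000262697
cabernet: (12/111) × (7/12) × (2/12) × (2/12) × (1/12) × (6/12) ≈ 0.0000729897
shiraz: (76/111) × (27/76) × (27/76) × (37/76) × (4/76) × (70/76) ≈ 0.00203944
P(shiraz | x) = 0.00203944 / 0.0023751267 ≈ 0.859

0.859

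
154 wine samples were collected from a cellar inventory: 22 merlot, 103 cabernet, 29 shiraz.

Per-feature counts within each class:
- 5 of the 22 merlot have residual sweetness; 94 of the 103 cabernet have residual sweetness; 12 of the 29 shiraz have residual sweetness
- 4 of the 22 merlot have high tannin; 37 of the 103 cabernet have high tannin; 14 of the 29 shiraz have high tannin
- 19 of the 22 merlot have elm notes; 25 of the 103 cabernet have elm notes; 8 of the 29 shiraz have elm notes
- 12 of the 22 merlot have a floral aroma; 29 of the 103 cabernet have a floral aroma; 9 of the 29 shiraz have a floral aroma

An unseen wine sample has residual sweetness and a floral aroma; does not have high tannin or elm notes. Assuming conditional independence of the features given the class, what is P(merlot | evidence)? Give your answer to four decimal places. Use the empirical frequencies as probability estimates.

merlot: (22/154) × (5/22) × (18/22) × (3/22) × (12/22) ≈ 0.00197586
cabernet: (103/154) × (94/103) × (66/103) × (78/103) × (29/103) ≈ 0.0833935
shiraz: (29/154) × (12/29) × (15/29) × (21/29) × (9/29) ≈ 0.00905773
P(merlot | x) = 0.00197586 / 0.09442709 ≈ 0.0209

0.0209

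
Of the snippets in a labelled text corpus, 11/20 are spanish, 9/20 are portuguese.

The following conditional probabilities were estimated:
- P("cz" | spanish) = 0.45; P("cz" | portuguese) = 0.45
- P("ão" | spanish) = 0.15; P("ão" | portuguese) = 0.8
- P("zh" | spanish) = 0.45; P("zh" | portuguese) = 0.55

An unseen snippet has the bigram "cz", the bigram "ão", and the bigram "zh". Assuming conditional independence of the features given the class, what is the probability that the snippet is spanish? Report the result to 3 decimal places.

0.158

spanish: 0.55 × 0.45 × 0.15 × 0.45 = 0.01670625
portuguese: 0.45 × 0.45 × 0.8 × 0.55 = 0.0891
P(spanish | x) = 0.01670625 / 0.10580625 ≈ 0.158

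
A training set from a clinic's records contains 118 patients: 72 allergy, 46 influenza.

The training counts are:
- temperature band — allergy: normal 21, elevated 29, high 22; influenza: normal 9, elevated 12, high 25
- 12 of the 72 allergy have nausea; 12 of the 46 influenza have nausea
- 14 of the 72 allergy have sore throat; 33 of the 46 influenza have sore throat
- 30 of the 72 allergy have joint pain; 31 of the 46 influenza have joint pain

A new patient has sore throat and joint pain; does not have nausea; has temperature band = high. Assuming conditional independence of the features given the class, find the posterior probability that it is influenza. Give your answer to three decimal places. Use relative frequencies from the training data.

allergy: (72/118) × (22/72) × (60/72) × (14/72) × (30/72) ≈ 0.0125876
influenza: (46/118) × (25/46) × (34/46) × (33/46) × (31/46) ≈ 0.0757075
P(influenza | x) = 0.0757075 / 0.0882951 ≈ 0.857

0.857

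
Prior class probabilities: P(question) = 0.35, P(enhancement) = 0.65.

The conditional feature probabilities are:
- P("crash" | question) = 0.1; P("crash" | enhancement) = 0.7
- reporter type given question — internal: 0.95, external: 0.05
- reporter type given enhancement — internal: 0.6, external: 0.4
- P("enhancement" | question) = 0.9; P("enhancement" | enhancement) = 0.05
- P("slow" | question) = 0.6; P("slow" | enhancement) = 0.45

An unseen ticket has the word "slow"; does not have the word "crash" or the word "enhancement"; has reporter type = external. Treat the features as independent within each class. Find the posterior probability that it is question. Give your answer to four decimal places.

0.0276

question: 0.35 × (1−0.1) × 0.05 × (1−0.9) × 0.6 = 0.000945
enhancement: 0.65 × (1−0.7) × 0.4 × (1−0.05) × 0.45 = 0.033345
P(question | x) = 0.000945 / 0.03429 ≈ 0.0276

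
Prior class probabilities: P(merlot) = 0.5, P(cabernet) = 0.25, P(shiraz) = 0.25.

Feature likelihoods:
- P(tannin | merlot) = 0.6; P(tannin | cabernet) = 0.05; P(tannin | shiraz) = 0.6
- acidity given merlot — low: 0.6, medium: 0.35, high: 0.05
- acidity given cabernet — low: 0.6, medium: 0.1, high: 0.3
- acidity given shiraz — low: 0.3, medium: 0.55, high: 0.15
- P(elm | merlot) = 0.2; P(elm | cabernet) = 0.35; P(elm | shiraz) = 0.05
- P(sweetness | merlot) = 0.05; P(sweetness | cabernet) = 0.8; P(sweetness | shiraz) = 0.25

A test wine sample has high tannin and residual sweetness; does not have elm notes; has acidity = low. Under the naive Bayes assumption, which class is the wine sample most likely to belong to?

merlot: 0.5 × 0.6 × 0.6 × (1−0.2) × 0.05 = 0.0072
cabernet: 0.25 × 0.05 × 0.6 × (1−0.35) × 0.8 = 0.0039
shiraz: 0.25 × 0.6 × 0.3 × (1−0.05) × 0.25 = 0.0106875
Highest score → shiraz.

shiraz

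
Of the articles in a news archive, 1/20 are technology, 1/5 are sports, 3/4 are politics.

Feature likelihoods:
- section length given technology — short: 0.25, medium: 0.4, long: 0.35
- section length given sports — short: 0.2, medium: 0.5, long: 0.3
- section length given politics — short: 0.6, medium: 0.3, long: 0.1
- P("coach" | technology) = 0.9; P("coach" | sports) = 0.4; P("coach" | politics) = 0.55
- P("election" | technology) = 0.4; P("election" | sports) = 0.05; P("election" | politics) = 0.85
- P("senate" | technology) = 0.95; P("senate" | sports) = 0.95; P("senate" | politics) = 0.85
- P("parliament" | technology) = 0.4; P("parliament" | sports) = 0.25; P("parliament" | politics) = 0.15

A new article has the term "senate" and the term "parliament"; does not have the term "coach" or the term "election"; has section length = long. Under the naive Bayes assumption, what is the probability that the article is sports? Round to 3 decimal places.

0.886

technology: 0.05 × 0.35 × (1−0.9) × (1−0.4) × 0.95 × 0.4 = 0.000399
sports: 0.2 × 0.3 × (1−0.4) × (1−0.05) × 0.95 × 0.25 = 0.0081225
politics: 0.75 × 0.1 × (1−0.55) × (1−0.85) × 0.85 × 0.15 = 0.00064546875
P(sports | x) = 0.0081225 / 0.00916696875 ≈ 0.886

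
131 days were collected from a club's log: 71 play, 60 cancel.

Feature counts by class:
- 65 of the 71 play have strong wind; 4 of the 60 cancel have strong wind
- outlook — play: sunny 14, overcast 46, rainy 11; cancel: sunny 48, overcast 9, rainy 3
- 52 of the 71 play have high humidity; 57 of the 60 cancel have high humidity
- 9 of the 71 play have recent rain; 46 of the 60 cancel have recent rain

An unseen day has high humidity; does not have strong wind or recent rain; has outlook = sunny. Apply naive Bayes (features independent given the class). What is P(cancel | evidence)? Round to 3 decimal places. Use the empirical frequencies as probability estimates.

0.929

play: (71/131) × (6/71) × (14/71) × (52/71) × (62/71) ≈ 0.00577601
cancel: (60/131) × (56/60) × (48/60) × (57/60) × (14/60) ≈ 0.0758066
P(cancel | x) = 0.0758066 / 0.08158261 ≈ 0.929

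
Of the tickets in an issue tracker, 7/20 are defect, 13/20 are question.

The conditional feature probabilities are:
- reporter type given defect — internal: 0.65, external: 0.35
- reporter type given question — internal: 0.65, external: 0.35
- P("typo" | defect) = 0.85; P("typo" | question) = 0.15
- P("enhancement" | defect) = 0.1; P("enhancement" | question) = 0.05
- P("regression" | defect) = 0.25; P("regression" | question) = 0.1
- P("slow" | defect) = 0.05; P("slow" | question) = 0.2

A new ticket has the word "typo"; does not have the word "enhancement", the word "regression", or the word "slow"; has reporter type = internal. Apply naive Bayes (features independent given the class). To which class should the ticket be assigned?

defect

defect: 0.35 × 0.65 × 0.85 × (1−0.1) × (1−0.25) × (1−0.05) = 0.12400171875
question: 0.65 × 0.65 × 0.15 × (1−0.05) × (1−0.1) × (1−0.2) = 0.0433485
Highest score → defect.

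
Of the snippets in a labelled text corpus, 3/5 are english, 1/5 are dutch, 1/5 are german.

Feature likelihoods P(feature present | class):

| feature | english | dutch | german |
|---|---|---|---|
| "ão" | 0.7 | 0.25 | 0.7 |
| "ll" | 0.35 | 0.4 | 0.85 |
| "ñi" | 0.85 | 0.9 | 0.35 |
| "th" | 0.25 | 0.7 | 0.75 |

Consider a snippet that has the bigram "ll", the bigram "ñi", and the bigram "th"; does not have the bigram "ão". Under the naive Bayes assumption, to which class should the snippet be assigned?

english: 0.6 × (1−0.7) × 0.35 × 0.85 × 0.25 = 0.0133875
dutch: 0.2 × (1−0.25) × 0.4 × 0.9 × 0.7 = 0.0378
german: 0.2 × (1−0.7) × 0.85 × 0.35 × 0.75 = 0.0133875
Highest score → dutch.

dutch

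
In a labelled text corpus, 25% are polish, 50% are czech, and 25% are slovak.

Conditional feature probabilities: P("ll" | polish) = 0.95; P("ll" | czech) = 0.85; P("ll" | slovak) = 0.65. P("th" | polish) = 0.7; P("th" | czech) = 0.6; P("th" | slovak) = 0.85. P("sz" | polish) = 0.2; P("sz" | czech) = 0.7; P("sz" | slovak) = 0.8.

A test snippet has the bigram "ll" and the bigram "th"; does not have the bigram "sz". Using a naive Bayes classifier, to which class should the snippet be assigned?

polish

polish: 0.25 × 0.95 × 0.7 × (1−0.2) = 0.133
czech: 0.5 × 0.85 × 0.6 × (1−0.7) = 0.0765
slovak: 0.25 × 0.65 × 0.85 × (1−0.8) = 0.027625
Highest score → polish.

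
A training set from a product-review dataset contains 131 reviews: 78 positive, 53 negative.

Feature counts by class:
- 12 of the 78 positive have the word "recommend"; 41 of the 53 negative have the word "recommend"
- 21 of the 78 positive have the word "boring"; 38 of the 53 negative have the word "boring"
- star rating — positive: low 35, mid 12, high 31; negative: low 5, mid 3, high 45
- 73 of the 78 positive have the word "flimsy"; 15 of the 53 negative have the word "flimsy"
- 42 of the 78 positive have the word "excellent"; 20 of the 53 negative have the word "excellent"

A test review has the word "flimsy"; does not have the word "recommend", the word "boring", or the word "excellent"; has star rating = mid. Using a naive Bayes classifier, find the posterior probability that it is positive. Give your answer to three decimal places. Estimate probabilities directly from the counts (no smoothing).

positive: (78/131) × (66/78) × (57/78) × (12/78) × (73/78) × (36/78) ≈ 0.0244667
negative: (53/131) × (12/53) × (15/53) × (3/53) × (15/53) × (33/53) ≈ 0.000258597
P(positive | x) = 0.0244667 / 0.024725297 ≈ 0.990

0.990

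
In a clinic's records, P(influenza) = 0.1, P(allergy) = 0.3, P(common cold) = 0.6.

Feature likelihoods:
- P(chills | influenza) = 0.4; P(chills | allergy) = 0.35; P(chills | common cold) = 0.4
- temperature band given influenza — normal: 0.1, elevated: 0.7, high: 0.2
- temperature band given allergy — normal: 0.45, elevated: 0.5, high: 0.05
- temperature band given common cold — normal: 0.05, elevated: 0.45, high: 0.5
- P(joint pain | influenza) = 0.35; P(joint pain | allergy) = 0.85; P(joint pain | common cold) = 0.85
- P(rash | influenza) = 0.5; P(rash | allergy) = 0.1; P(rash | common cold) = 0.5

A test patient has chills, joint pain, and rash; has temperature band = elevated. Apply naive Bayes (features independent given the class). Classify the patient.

common cold

influenza: 0.1 × 0.4 × 0.7 × 0.35 × 0.5 = 0.0049
allergy: 0.3 × 0.35 × 0.5 × 0.85 × 0.1 = 0.0044625
common cold: 0.6 × 0.4 × 0.45 × 0.85 × 0.5 = 0.0459
Highest score → common cold.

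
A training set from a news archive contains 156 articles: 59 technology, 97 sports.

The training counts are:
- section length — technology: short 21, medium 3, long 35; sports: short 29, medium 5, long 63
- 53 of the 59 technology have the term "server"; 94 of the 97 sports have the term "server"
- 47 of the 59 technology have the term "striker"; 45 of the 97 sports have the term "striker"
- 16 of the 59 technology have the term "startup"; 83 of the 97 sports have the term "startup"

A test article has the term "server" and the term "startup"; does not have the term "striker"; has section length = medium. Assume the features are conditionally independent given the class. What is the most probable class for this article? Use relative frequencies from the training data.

technology: (59/156) × (3/59) × (53/59) × (12/59) × (16/59) ≈ 0.000952835
sports: (97/156) × (5/97) × (94/97) × (52/97) × (83/97) ≈ 0.0142475
Highest score → sports.

sports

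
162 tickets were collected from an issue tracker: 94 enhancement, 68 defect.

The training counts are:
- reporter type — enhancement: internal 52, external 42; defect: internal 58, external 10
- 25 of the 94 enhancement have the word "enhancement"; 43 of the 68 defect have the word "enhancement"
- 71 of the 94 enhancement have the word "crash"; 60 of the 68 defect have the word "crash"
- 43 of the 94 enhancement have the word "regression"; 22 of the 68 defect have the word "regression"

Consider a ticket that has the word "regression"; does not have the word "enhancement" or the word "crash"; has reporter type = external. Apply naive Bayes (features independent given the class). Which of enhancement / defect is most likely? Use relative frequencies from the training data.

enhancement

enhancement: (94/162) × (42/94) × (69/94) × (23/94) × (43/94) ≈ 0.0213008
defect: (68/162) × (10/68) × (25/68) × (8/68) × (22/68) ≈ 0.000863795
Highest score → enhancement.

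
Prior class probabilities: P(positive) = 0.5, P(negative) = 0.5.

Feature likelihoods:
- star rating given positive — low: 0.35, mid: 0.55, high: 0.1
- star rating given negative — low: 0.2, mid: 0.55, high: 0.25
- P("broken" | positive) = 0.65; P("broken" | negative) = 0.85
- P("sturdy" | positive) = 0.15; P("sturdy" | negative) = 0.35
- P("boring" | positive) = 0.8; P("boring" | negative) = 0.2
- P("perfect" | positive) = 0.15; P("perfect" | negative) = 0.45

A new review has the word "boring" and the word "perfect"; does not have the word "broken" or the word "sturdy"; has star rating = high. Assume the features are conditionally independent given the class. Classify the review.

positive: 0.5 × 0.1 × (1−0.65) × (1−0.15) × 0.8 × 0.15 = 0.001785
negative: 0.5 × 0.25 × (1−0.85) × (1−0.35) × 0.2 × 0.45 = 0.001096875
Highest score → positive.

positive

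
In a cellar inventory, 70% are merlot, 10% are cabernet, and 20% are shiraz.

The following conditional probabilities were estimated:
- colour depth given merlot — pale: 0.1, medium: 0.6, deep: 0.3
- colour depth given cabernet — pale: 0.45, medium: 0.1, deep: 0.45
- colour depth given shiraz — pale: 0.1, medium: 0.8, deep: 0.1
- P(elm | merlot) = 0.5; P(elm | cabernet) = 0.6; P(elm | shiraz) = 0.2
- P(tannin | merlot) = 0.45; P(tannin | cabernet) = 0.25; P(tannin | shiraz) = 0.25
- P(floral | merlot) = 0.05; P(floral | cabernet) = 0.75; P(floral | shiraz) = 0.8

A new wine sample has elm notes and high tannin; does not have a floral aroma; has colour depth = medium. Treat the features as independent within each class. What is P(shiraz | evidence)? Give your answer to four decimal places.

0.0174

merlot: 0.7 × 0.6 × 0.5 × 0.45 × (1−0.05) = 0.089775
cabernet: 0.1 × 0.1 × 0.6 × 0.25 × (1−0.75) = 0.000375
shiraz: 0.2 × 0.8 × 0.2 × 0.25 × (1−0.8) = 0.0016
P(shiraz | x) = 0.0016 / 0.09175 ≈ 0.0174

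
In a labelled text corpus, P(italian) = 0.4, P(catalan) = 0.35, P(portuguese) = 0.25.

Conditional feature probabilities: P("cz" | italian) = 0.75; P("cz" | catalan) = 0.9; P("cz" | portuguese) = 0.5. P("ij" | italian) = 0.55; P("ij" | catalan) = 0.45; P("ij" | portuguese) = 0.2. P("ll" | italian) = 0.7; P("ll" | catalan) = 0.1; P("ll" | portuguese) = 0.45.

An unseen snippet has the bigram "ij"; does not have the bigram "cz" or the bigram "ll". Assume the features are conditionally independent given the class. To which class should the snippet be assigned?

italian

italian: 0.4 × (1−0.75) × 0.55 × (1−0.7) = 0.0165
catalan: 0.35 × (1−0.9) × 0.45 × (1−0.1) = 0.014175
portuguese: 0.25 × (1−0.5) × 0.2 × (1−0.45) = 0.01375
Highest score → italian.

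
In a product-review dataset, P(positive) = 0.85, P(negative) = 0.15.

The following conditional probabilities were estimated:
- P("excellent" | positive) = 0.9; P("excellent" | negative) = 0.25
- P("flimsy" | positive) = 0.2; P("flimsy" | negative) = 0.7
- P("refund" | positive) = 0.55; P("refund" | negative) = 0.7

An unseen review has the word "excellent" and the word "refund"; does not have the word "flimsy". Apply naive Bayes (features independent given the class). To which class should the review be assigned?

positive: 0.85 × 0.9 × (1−0.2) × 0.55 = 0.3366
negative: 0.15 × 0.25 × (1−0.7) × 0.7 = 0.007875
Highest score → positive.

positive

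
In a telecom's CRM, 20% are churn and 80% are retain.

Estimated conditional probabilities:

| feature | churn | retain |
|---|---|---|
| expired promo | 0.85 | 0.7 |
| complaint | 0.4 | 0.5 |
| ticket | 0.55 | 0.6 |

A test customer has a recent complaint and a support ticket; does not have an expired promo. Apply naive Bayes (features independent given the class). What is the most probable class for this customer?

retain

churn: 0.2 × (1−0.85) × 0.4 × 0.55 = 0.0066
retain: 0.8 × (1−0.7) × 0.5 × 0.6 = 0.072
Highest score → retain.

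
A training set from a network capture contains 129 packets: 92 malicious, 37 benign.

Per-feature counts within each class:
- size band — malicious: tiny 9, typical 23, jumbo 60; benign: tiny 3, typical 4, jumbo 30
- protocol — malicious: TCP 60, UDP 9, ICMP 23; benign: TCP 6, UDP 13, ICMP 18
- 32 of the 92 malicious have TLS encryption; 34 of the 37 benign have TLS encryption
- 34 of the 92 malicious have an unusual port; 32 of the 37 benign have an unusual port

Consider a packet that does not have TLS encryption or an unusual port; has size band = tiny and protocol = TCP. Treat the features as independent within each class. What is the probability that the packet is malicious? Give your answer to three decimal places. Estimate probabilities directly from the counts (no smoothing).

malicious: (92/129) × (9/92) × (60/92) × (60/92) × (58/92) ≈ 0.0187077
benign: (37/129) × (3/37) × (6/37) × (3/37) × (5/37) ≈ 0.0000413208
P(malicious | x) = 0.0187077 / 0.0187490208 ≈ 0.998

0.998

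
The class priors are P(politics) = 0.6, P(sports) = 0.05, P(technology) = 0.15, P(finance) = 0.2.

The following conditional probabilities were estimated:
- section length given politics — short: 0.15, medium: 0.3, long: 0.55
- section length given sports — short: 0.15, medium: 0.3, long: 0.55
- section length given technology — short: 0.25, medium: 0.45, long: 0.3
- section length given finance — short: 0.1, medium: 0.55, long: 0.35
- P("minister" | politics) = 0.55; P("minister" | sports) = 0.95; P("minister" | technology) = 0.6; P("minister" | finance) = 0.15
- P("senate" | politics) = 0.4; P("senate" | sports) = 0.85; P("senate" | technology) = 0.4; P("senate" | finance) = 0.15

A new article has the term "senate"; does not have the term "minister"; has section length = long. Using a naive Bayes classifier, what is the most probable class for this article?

politics

politics: 0.6 × 0.55 × (1−0.55) × 0.4 = 0.0594
sports: 0.05 × 0.55 × (1−0.95) × 0.85 = 0.00116875
technology: 0.15 × 0.3 × (1−0.6) × 0.4 = 0.0072
finance: 0.2 × 0.35 × (1−0.15) × 0.15 = 0.008925
Highest score → politics.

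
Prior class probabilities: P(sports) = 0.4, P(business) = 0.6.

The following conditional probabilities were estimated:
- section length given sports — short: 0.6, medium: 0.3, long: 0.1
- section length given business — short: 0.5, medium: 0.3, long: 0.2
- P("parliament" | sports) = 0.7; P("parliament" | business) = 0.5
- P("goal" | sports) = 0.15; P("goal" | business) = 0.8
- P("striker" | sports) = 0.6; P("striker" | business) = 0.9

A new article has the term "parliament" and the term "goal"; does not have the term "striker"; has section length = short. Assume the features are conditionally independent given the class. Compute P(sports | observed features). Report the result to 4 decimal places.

0.4565

sports: 0.4 × 0.6 × 0.7 × 0.15 × (1−0.6) = 0.01008
business: 0.6 × 0.5 × 0.5 × 0.8 × (1−0.9) = 0.012
P(sports | x) = 0.01008 / 0.02208 ≈ 0.4565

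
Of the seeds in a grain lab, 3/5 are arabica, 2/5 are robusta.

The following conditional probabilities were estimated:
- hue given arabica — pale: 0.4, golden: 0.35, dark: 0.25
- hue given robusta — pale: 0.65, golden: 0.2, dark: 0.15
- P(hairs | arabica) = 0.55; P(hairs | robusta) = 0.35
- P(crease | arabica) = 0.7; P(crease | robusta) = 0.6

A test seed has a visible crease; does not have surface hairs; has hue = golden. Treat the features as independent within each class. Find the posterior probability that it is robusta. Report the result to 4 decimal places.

arabica: 0.6 × 0.35 × (1−0.55) × 0.7 = 0.06615
robusta: 0.4 × 0.2 × (1−0.35) × 0.6 = 0.0312
P(robusta | x) = 0.0312 / 0.09735 ≈ 0.3205

0.3205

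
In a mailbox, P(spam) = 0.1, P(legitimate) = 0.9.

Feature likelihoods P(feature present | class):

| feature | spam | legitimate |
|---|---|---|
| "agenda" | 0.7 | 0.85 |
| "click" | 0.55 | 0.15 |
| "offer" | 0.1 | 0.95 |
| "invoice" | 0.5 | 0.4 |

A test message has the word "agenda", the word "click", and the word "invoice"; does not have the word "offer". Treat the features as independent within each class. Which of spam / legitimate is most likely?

spam

spam: 0.1 × 0.7 × 0.55 × (1−0.1) × 0.5 = 0.017325
legitimate: 0.9 × 0.85 × 0.15 × (1−0.95) × 0.4 = 0.002295
Highest score → spam.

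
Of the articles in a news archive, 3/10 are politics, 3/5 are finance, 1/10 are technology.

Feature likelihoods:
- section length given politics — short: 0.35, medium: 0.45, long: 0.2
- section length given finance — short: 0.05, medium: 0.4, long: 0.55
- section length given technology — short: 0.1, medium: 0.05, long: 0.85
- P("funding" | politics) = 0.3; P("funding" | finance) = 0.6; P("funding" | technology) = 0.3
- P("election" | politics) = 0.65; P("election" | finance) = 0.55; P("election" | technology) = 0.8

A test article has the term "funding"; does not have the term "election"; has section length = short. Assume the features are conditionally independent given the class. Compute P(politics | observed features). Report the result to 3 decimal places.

0.559

politics: 0.3 × 0.35 × 0.3 × (1−0.65) = 0.011025
finance: 0.6 × 0.05 × 0.6 × (1−0.55) = 0.0081
technology: 0.1 × 0.1 × 0.3 × (1−0.8) = 0.0006
P(politics | x) = 0.011025 / 0.019725 ≈ 0.559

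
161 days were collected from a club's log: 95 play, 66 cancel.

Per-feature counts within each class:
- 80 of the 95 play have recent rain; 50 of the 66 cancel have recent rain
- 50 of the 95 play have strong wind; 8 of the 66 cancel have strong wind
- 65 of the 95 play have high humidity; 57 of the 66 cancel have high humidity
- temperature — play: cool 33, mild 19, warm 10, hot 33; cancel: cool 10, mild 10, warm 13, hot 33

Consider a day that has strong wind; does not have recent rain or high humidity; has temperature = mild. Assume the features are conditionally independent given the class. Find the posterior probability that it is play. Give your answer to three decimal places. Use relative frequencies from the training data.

play: (95/161) × (15/95) × (50/95) × (30/95) × (19/95) ≈ 0.00309699
cancel: (66/161) × (16/66) × (8/66) × (9/66) × (10/66) ≈ 0.000248883
P(play | x) = 0.00309699 / 0.003345873 ≈ 0.926

0.926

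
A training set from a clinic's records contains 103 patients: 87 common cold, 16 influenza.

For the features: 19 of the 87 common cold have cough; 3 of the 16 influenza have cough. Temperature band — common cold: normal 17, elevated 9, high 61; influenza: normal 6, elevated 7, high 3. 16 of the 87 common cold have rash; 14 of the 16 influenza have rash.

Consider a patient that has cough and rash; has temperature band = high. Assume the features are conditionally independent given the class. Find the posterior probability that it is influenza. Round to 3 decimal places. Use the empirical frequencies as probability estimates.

common cold: (87/103) × (19/87) × (61/87) × (16/87) ≈ 0.0237863
influenza: (16/103) × (3/16) × (3/16) × (14/16) ≈ 0.00477852
P(influenza | x) = 0.00477852 / 0.02856482 ≈ 0.167

0.167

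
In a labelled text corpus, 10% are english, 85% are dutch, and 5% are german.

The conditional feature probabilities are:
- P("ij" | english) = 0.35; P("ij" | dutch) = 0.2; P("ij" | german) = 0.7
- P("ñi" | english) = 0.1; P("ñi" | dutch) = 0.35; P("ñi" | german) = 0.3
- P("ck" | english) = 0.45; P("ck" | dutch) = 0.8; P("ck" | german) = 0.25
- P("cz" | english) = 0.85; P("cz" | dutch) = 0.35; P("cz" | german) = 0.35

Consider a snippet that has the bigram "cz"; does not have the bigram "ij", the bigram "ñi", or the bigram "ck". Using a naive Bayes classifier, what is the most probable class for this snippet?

english: 0.1 × (1−0.35) × (1−0.1) × (1−0.45) × 0.85 = 0.02734875
dutch: 0.85 × (1−0.2) × (1−0.35) × (1−0.8) × 0.35 = 0.03094
german: 0.05 × (1−0.7) × (1−0.3) × (1−0.25) × 0.35 = 0.00275625
Highest score → dutch.

dutch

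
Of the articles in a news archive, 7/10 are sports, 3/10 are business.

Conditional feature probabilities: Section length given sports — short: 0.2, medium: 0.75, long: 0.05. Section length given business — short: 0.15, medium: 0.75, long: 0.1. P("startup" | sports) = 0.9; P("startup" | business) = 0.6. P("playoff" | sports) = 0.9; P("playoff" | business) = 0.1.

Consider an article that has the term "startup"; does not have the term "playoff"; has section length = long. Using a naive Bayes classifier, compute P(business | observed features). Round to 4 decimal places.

0.8372

sports: 0.7 × 0.05 × 0.9 × (1−0.9) = 0.00315
business: 0.3 × 0.1 × 0.6 × (1−0.1) = 0.0162
P(business | x) = 0.0162 / 0.01935 ≈ 0.8372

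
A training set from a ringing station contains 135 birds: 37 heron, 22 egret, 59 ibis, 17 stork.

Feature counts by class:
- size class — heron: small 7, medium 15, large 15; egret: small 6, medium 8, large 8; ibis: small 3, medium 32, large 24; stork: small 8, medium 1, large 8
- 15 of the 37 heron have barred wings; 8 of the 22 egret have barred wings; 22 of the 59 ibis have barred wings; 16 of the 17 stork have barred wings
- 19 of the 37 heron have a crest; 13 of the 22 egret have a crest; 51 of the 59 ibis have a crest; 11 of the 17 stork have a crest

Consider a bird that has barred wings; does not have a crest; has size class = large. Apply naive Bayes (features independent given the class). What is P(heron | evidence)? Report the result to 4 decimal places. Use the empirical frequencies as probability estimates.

0.3689

heron: (37/135) × (15/37) × (15/37) × (18/37) ≈ 0.0219138
egret: (22/135) × (8/22) × (8/22) × (9/22) ≈ 0.00881543
ibis: (59/135) × (24/59) × (22/59) × (8/59) ≈ 0.00898848
stork: (17/135) × (8/17) × (16/17) × (6/17) ≈ 0.0196847
P(heron | x) = 0.0219138 / 0.05940241 ≈ 0.3689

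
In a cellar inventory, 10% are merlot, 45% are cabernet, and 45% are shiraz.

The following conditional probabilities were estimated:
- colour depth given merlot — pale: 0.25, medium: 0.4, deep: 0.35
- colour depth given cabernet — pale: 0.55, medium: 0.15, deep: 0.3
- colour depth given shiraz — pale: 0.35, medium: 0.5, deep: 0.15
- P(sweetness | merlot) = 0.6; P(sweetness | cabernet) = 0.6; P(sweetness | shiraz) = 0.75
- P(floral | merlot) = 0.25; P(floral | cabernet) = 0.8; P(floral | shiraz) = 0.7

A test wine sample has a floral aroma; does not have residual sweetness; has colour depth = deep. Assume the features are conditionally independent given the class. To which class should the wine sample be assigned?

merlot: 0.1 × 0.35 × (1−0.6) × 0.25 = 0.0035
cabernet: 0.45 × 0.3 × (1−0.6) × 0.8 = 0.0432
shiraz: 0.45 × 0.15 × (1−0.75) × 0.7 = 0.0118125
Highest score → cabernet.

cabernet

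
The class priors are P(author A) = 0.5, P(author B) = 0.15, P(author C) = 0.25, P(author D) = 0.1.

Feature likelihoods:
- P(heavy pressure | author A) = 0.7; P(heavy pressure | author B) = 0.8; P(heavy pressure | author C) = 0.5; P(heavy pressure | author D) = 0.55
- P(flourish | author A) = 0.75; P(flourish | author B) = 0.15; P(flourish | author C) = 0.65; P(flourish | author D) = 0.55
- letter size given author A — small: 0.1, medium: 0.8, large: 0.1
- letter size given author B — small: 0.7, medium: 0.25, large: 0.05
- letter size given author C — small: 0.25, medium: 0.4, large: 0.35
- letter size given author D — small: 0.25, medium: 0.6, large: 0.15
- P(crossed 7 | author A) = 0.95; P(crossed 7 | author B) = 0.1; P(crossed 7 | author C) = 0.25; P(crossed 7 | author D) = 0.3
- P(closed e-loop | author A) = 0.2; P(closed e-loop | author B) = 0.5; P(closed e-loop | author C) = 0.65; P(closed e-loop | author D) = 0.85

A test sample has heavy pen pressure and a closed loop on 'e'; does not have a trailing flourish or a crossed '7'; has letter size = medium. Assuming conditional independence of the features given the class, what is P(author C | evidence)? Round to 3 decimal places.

author A: 0.5 × 0.7 × (1−0.75) × 0.8 × (1−0.95) × 0.2 = 0.0007
author B: 0.15 × 0.8 × (1−0.15) × 0.25 × (1−0.1) × 0.5 = 0.011475
author C: 0.25 × 0.5 × (1−0.65) × 0.4 × (1−0.25) × 0.65 = 0.00853125
author D: 0.1 × 0.55 × (1−0.55) × 0.6 × (1−0.3) × 0.85 = 0.00883575
P(author C | x) = 0.00853125 / 0.029542 ≈ 0.289

0.289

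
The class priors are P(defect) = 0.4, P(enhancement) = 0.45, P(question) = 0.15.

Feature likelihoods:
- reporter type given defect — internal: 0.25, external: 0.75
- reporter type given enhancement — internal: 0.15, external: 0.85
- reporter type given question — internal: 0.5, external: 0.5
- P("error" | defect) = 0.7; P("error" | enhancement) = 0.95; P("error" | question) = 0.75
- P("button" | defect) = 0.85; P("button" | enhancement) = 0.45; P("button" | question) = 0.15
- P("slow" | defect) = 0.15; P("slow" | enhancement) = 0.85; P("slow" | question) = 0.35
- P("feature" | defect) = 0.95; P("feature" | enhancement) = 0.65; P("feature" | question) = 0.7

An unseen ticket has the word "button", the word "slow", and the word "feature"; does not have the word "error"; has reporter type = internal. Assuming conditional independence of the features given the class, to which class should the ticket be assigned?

defect

defect: 0.4 × 0.25 × (1−0.7) × 0.85 × 0.15 × 0.95 = 0.00363375
enhancement: 0.45 × 0.15 × (1−0.95) × 0.45 × 0.85 × 0.65 = 0.000839109375
question: 0.15 × 0.5 × (1−0.75) × 0.15 × 0.35 × 0.7 = 0.0006890625
Highest score → defect.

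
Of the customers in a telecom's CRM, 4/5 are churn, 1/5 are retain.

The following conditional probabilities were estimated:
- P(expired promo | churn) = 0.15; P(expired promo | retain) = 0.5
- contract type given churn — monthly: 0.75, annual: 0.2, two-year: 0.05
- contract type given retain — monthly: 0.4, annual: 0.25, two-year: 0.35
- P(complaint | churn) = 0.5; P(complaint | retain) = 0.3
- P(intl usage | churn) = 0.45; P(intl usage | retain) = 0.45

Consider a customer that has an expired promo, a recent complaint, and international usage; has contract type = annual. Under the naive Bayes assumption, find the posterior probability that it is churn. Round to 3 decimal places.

churn: 0.8 × 0.15 × 0.2 × 0.5 × 0.45 = 0.0054
retain: 0.2 × 0.5 × 0.25 × 0.3 × 0.45 = 0.003375
P(churn | x) = 0.0054 / 0.008775 ≈ 0.615

0.615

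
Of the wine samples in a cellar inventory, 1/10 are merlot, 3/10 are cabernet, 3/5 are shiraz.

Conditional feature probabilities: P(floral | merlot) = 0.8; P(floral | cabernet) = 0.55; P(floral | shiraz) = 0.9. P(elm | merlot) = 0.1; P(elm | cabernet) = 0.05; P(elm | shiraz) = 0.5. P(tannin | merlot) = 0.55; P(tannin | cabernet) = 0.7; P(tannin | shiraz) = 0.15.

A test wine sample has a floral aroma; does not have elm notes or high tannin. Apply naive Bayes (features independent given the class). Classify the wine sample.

merlot: 0.1 × 0.8 × (1−0.1) × (1−0.55) = 0.0324
cabernet: 0.3 × 0.55 × (1−0.05) × (1−0.7) = 0.047025
shiraz: 0.6 × 0.9 × (1−0.5) × (1−0.15) = 0.2295
Highest score → shiraz.

shiraz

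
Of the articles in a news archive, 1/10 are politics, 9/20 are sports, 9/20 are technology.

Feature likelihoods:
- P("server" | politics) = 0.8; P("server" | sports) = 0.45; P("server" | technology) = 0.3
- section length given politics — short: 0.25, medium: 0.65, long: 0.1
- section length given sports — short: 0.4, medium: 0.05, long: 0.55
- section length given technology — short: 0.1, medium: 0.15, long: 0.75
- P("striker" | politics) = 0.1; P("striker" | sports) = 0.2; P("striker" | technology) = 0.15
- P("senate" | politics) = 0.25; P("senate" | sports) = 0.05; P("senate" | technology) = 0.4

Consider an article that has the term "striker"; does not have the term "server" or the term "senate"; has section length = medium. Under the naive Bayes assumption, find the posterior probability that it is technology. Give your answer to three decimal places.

politics: 0.1 × (1−0.8) × 0.65 × 0.1 × (1−0.25) = 0.000975
sports: 0.45 × (1−0.45) × 0.05 × 0.2 × (1−0.05) = 0.00235125
technology: 0.45 × (1−0.3) × 0.15 × 0.15 × (1−0.4) = 0.0042525
P(technology | x) = 0.0042525 / 0.00757875 ≈ 0.561

0.561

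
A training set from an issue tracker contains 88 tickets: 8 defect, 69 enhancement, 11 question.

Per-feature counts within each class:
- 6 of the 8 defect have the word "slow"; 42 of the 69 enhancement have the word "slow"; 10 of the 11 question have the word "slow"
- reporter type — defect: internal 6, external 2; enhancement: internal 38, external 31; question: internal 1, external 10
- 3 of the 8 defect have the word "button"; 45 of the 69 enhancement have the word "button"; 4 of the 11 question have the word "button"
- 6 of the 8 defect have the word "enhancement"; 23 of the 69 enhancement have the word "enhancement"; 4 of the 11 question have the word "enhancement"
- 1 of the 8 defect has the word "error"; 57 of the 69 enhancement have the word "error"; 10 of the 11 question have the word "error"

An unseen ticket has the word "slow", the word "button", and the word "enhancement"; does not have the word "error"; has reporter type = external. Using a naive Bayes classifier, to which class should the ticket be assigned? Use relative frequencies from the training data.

defect: (8/88) × (6/8) × (2/8) × (3/8) × (6/8) × (7/8) ≈ 0.00419478
enhancement: (69/88) × (42/69) × (31/69) × (45/69) × (23/69) × (12/69) ≈ 0.00810688
question: (11/88) × (10/11) × (10/11) × (4/11) × (4/11) × (1/11) ≈ 0.00124184
Highest score → enhancement.

enhancement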